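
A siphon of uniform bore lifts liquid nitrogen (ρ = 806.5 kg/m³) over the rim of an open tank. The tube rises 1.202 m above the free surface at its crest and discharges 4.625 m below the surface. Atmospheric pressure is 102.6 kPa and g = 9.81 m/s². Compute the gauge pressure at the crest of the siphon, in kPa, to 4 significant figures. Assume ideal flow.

P_gauge ≈ -46.10 kPa

From the surface to the outlet (both open to atmosphere, surface at rest): v = √(2g·h_out) = √(2·9.81·4.625) = 9.526 m/s.
Continuity keeps v the same throughout the tube; from surface to crest, P_atm + 0 = P_top + ½ρv² + ρg·h_top.
P_top = 102600 − ½·806.5·9.526² − 806.5·9.81·1.202 = 56500 Pa. So P_gauge = P_top − P_atm = -46100 Pa.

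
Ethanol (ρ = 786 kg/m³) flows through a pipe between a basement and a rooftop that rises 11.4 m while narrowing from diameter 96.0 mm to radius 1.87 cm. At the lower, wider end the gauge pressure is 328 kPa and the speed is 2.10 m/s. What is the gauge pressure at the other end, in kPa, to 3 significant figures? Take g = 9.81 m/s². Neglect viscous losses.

167 kPa

By continuity, v₂ = v₁·A₁/A₂ = 2.10·(72.4/11.0) = 13.8 m/s.
Applying Bernoulli between the two ends and solving for P₂: P₂ = P₁ + ½ρ(v₁² − v₂²) − ρgΔh.
P₂ = 328000 + ½·786·(2.10² − 13.8²) − 786·9.81·(+11.4) = 328000 + (-73500) − (87900) = 167000 Pa.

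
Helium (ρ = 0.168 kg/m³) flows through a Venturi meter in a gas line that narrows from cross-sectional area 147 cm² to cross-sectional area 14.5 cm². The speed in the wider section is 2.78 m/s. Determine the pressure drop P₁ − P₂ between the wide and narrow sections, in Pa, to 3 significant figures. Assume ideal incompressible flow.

ΔP ≈ 66.1 Pa

Continuity gives A₁v₁ = A₂v₂, so v₂ = (147 cm²)/(14.5 cm²) × 2.78 m/s = 28.2 m/s.
Bernoulli (h₁ = h₂): P₁ − P₂ = ½ρ(v₂² − v₁²).
P₁ − P₂ = ½·0.168·(28.2² − 2.78²) = ½·0.168·787 = 66.1 Pa.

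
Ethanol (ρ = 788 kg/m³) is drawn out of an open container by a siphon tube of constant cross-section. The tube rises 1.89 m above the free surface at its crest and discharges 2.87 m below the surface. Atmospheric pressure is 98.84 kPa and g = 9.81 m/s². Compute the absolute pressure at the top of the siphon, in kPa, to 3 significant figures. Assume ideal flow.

P_top ≈ 62.0 kPa

Bernoulli surface→outlet gives ½v² = g·h_out, so v = √(2·9.81·2.87) = 7.50 m/s.
The bore is uniform, so the speed at the crest is the same v. Bernoulli surface→crest: P_atm = P_top + ½ρv² + ρg·h_top.
P_top = 98840 − ½·788·7.50² − 788·9.81·1.89 = 62000 Pa.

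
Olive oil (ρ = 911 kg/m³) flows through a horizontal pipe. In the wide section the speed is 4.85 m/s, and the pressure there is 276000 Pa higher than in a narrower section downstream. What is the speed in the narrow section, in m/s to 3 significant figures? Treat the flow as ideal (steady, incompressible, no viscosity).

With h₁ = h₂, rearranging Bernoulli gives v₂ = √(v₁² + 2ΔP/ρ).
v₂ = √(4.85² + 2·276000/911) = √(23.5 + 606) = 25.1 m/s.

v₂ = 25.1 m/s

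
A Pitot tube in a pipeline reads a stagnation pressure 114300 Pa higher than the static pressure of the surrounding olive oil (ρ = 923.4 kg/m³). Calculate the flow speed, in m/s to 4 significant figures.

The dynamic pressure equals the rise in static pressure at the stagnation point: ΔP = ½ρv².
v = √(2ΔP/ρ) = √(2·114300/923.4) = 15.73 m/s.

v ≈ 15.73 m/s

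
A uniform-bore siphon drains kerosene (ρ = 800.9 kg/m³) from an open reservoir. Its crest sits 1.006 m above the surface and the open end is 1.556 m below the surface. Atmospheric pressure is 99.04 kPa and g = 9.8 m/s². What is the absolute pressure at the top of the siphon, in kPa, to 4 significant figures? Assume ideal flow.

P_top ≈ 78.93 kPa

The outlet speed comes from Torricelli: v = √(2g·1.556) = 5.522 m/s.
The bore is uniform, so the speed at the crest is the same v. Bernoulli surface→crest: P_atm = P_top + ½ρv² + ρg·h_top.
P_top = 99040 − ½·800.9·5.522² − 800.9·9.8·1.006 = 78930 Pa.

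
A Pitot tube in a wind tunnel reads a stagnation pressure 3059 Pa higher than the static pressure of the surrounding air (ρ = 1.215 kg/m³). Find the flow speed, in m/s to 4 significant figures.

70.96 m/s

Bernoulli between the free stream and the stagnation point: ½ρv² = P_stag − P_static.
v = √(2ΔP/ρ) = √(2·3059/1.215) = 70.96 m/s.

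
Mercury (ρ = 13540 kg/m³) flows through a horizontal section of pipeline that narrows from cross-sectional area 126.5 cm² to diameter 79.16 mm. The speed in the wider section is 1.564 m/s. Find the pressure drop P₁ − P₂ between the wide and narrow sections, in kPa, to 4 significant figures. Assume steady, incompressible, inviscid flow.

ΔP = 92.85 kPa

Continuity gives A₁v₁ = A₂v₂, so v₂ = (126.5 cm²)/(49.22 cm²) × 1.564 m/s = 4.020 m/s.
Along the horizontal streamline, P + ½ρv² is constant.
P₁ − P₂ = ½·13540·(4.020² − 1.564²) = ½·13540·13.71 = 92850 Pa.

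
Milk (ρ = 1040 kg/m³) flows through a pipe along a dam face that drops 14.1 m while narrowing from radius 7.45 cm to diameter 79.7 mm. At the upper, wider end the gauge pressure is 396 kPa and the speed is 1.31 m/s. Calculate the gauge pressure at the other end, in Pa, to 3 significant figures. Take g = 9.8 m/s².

By continuity, v₂ = v₁·A₁/A₂ = 1.31·(174/49.9) = 4.58 m/s.
Bernoulli: P₁ + ½ρv₁² + ρg h₁ = P₂ + ½ρv₂² + ρg h₂, so P₂ = P₁ + ½ρ(v₁² − v₂²) − ρg(h₂ − h₁).
P₂ = 396000 + ½·1040·(1.31² − 4.58²) − 1040·9.8·(−14.1) = 396000 + (-10000) − (-144000) = 530000 Pa.

530000 Pa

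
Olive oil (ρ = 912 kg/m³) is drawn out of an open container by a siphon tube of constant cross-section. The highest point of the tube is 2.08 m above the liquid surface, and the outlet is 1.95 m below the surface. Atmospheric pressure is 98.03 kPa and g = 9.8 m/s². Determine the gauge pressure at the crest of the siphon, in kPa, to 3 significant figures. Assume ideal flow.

P_gauge = -36.0 kPa

The outlet speed comes from Torricelli: v = √(2g·1.95) = 6.18 m/s.
Continuity keeps v the same throughout the tube; from surface to crest, P_atm + 0 = P_top + ½ρv² + ρg·h_top.
P_top = 98030 − ½·912·6.18² − 912·9.8·2.08 = 62000 Pa. So P_gauge = P_top − P_atm = -36000 Pa.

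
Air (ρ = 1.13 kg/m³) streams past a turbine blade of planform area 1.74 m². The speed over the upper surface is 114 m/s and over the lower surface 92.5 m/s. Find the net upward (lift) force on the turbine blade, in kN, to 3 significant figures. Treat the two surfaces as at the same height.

F ≈ 4.36 kN

With equal heights on the two surfaces, Bernoulli gives P_lower − P_upper = ½ρ(v_upper² − v_lower²).
ΔP = ½·1.13·(114² − 92.5²) = 2510 Pa.
Lift = ΔP · A = 2510 × 1.74 = 4360 N.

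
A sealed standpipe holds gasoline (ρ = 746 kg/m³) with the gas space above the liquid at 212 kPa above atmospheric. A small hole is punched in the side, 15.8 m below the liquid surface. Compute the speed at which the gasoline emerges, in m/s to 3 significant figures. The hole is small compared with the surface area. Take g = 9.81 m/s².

v ≈ 29.6 m/s

Take point 1 at the surface (v₁ ≈ 0) and point 2 at the hole (at atmospheric pressure). Bernoulli: P₁ + ρg h = P_atm + ½ρv₂².
With P₁ − P_atm = 212000 Pa, v₂ = √(2gh + 2ΔP/ρ) = √(2·9.81·15.8 + 2·212000/746) = 29.6 m/s.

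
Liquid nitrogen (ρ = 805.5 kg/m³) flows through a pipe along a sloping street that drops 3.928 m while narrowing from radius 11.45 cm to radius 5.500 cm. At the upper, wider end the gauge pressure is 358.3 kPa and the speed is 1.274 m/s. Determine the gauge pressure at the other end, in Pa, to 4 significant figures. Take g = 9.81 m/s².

P₂ ≈ 377700 Pa

The volume flow rate is constant, so v₂ = (A₁/A₂)v₁ = (411.9/95.03)·1.274 = 5.521 m/s.
Applying Bernoulli between the two ends and solving for P₂: P₂ = P₁ + ½ρ(v₁² − v₂²) − ρgΔh.
P₂ = 358300 + ½·805.5·(1.274² − 5.521²) − 805.5·9.81·(−3.928) = 358300 + (-11620) − (-31040) = 377700 Pa.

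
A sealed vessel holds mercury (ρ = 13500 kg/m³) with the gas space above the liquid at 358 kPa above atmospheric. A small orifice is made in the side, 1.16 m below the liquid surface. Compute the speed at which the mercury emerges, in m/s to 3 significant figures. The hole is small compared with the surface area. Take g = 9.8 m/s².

Take point 1 at the surface (v₁ ≈ 0) and point 2 at the hole (at atmospheric pressure). Bernoulli: P₁ + ρg h = P_atm + ½ρv₂².
With P₁ − P_atm = 358000 Pa, v₂ = √(2gh + 2ΔP/ρ) = √(2·9.8·1.16 + 2·358000/13500) = 8.70 m/s.

v ≈ 8.70 m/s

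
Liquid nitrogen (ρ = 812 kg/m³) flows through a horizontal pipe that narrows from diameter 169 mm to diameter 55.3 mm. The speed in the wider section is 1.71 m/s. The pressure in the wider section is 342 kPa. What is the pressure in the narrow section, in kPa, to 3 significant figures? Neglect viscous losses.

By continuity, v₂ = v₁·A₁/A₂ = 1.71·(224/24.0) = 16.0 m/s.
With no height change, Bernoulli's equation is P₁ + ½ρv₁² = P₂ + ½ρv₂².
P₂ = P₁ − ½ρ(v₂² − v₁²) = 342000 − ½·812·(16.0² − 1.71²) = 342000 − 102000 = 240000 Pa.

240 kPa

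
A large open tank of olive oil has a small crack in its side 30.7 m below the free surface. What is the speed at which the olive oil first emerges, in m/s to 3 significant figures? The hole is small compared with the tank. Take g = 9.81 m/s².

Torricelli's result v = √(2gh) gives v = √(2·9.81·30.7) = 24.5 m/s.

v ≈ 24.5 m/s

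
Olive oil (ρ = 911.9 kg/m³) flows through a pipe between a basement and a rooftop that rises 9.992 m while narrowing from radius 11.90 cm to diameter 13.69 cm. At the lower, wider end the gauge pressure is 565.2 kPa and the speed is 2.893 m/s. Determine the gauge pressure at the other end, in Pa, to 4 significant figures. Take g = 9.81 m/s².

P₂ ≈ 444800 Pa

Mass conservation (A₁v₁ = A₂v₂) gives v₂ = 2.893 × 444.9/147.2 = 8.744 m/s.
Energy conservation along the streamline gives P₂ = P₁ − ½ρ(v₂² − v₁²) − ρg(h₂ − h₁).
P₂ = 565200 + ½·911.9·(2.893² − 8.744²) − 911.9·9.81·(+9.992) = 565200 + (-31040) − (89390) = 444800 Pa.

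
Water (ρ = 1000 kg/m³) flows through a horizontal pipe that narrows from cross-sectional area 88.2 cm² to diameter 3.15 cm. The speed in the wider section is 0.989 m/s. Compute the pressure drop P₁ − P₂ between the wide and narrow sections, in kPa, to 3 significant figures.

ΔP = 62.2 kPa

Mass conservation (A₁v₁ = A₂v₂) gives v₂ = 0.989 × 88.2/7.79 = 11.2 m/s.
The pipe is horizontal, so Bernoulli reduces to P₁ + ½ρv₁² = P₂ + ½ρv₂².
P₁ − P₂ = ½·1000·(11.2² − 0.989²) = ½·1000·124 = 62200 Pa.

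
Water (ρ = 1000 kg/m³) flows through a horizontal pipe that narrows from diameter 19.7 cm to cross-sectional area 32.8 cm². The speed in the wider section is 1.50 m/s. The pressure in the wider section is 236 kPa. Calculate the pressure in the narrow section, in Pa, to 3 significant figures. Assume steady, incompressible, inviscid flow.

Mass conservation (A₁v₁ = A₂v₂) gives v₂ = 1.50 × 305/32.8 = 13.9 m/s.
Along the horizontal streamline, P + ½ρv² is constant.
P₂ = P₁ − ½ρ(v₂² − v₁²) = 236000 − ½·1000·(13.9² − 1.50²) = 236000 − 96000 = 140000 Pa.

P₂ ≈ 140000 Pa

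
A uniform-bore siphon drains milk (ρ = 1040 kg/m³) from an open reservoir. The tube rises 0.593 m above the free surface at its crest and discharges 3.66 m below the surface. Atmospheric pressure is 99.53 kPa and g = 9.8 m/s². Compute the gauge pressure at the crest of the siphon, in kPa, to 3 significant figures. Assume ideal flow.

Bernoulli surface→outlet gives ½v² = g·h_out, so v = √(2·9.8·3.66) = 8.47 m/s.
The bore is uniform, so the speed at the crest is the same v. Bernoulli surface→crest: P_atm = P_top + ½ρv² + ρg·h_top.
P_top = 99530 − ½·1040·8.47² − 1040·9.8·0.593 = 56200 Pa. So P_gauge = P_top − P_atm = -43300 Pa.

P_gauge = -43.3 kPa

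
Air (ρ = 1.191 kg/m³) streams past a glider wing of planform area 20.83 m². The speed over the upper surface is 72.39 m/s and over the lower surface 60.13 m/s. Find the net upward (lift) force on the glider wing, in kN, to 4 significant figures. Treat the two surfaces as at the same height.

The faster flow above has the lower pressure; Bernoulli (same height) gives ΔP = ½ρ(v_up² − v_low²).
ΔP = ½·1.191·(72.39² − 60.13²) = 967.5 Pa.
Lift = ΔP · A = 967.5 × 20.83 = 20150 N.

F ≈ 20.15 kN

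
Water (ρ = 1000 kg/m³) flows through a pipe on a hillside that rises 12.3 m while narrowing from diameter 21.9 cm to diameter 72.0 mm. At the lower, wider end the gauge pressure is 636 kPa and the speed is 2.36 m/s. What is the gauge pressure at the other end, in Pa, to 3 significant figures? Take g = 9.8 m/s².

P₂ ≈ 280000 Pa

The volume flow rate is constant, so v₂ = (A₁/A₂)v₁ = (377/40.7)·2.36 = 21.8 m/s.
Applying Bernoulli between the two ends and solving for P₂: P₂ = P₁ + ½ρ(v₁² − v₂²) − ρgΔh.
P₂ = 636000 + ½·1000·(2.36² − 21.8²) − 1000·9.8·(+12.3) = 636000 + (-236000) − (121000) = 280000 Pa.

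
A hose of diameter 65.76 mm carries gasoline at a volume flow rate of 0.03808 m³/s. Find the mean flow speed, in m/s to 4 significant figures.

v ≈ 11.21 m/s

Q = 0.03808 m³/s = 0.03808 m³/s.
v = Q/A = 0.03808 / 0.003396 = 11.21 m/s.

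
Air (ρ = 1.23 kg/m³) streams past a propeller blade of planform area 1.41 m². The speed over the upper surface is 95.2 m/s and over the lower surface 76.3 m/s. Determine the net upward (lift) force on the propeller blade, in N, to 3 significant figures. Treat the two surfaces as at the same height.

2810 N

With equal heights on the two surfaces, Bernoulli gives P_lower − P_upper = ½ρ(v_upper² − v_lower²).
ΔP = ½·1.23·(95.2² − 76.3²) = 1990 Pa.
Lift = ΔP · A = 1990 × 1.41 = 2810 N.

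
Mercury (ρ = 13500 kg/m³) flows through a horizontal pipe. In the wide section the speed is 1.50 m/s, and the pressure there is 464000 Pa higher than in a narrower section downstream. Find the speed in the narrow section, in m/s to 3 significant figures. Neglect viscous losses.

Horizontal Bernoulli: P₁ + ½ρv₁² = P₂ + ½ρv₂², so v₂² = v₁² + 2(P₁ − P₂)/ρ.
v₂ = √(1.50² + 2·464000/13500) = √(2.25 + 68.7) = 8.43 m/s.

8.43 m/s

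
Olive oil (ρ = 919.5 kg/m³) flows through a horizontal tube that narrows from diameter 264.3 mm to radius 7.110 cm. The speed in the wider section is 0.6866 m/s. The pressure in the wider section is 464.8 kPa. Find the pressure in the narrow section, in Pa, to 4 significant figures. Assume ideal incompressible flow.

By continuity, v₂ = v₁·A₁/A₂ = 0.6866·(548.6/158.8) = 2.372 m/s.
Bernoulli (h₁ = h₂): P₁ − P₂ = ½ρ(v₂² − v₁²).
P₂ = P₁ − ½ρ(v₂² − v₁²) = 464800 − ½·919.5·(2.372² − 0.6866²) = 464800 − 2370 = 462400 Pa.

P₂ ≈ 462400 Pa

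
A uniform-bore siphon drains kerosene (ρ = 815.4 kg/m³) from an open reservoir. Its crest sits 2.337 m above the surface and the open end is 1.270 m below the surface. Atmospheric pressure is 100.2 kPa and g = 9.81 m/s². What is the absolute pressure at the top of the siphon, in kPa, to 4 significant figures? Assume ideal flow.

P_top = 71.35 kPa

The outlet speed comes from Torricelli: v = √(2g·1.270) = 4.992 m/s.
The bore is uniform, so the speed at the crest is the same v. Bernoulli surface→crest: P_atm = P_top + ½ρv² + ρg·h_top.
P_top = 100200 − ½·815.4·4.992² − 815.4·9.81·2.337 = 71350 Pa.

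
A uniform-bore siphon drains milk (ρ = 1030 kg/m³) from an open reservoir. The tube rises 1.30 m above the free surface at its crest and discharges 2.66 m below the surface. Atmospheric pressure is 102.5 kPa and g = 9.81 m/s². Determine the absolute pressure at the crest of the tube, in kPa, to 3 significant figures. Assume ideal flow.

The outlet speed comes from Torricelli: v = √(2g·2.66) = 7.22 m/s.
The bore is uniform, so the speed at the crest is the same v. Bernoulli surface→crest: P_atm = P_top + ½ρv² + ρg·h_top.
P_top = 102500 − ½·1030·7.22² − 1030·9.81·1.30 = 62500 Pa.

P_top ≈ 62.5 kPa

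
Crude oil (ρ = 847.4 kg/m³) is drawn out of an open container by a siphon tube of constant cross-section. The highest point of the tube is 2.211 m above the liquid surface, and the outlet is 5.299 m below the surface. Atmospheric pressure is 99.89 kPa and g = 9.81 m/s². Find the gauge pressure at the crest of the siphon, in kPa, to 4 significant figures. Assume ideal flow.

From the surface to the outlet (both open to atmosphere, surface at rest): v = √(2g·h_out) = √(2·9.81·5.299) = 10.20 m/s.
The bore is uniform, so the speed at the crest is the same v. Bernoulli surface→crest: P_atm = P_top + ½ρv² + ρg·h_top.
P_top = 99890 − ½·847.4·10.20² − 847.4·9.81·2.211 = 37460 Pa. So P_gauge = P_top − P_atm = -62430 Pa.

P_gauge ≈ -62.43 kPa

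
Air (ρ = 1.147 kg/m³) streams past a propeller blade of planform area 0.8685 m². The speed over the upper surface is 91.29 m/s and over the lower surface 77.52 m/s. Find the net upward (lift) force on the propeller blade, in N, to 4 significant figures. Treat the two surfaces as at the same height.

F ≈ 1158 N

From P + ½ρv² = const at equal height, P_low − P_up = ½ρ(v_up² − v_low²).
ΔP = ½·1.147·(91.29² − 77.52²) = 1333 Pa.
Lift = ΔP · A = 1333 × 0.8685 = 1158 N.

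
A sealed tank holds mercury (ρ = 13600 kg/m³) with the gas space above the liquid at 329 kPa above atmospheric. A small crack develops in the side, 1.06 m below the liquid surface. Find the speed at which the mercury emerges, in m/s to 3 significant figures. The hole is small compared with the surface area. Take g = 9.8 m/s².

Take point 1 at the surface (v₁ ≈ 0) and point 2 at the hole (at atmospheric pressure). Bernoulli: P₁ + ρg h = P_atm + ½ρv₂².
With P₁ − P_atm = 329000 Pa, v₂ = √(2gh + 2ΔP/ρ) = √(2·9.8·1.06 + 2·329000/13600) = 8.32 m/s.

v = 8.32 m/s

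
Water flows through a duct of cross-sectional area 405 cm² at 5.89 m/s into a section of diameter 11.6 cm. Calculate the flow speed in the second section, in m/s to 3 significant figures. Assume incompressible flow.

Continuity gives A₁v₁ = A₂v₂, so v₂ = (405 cm²)/(106 cm²) × 5.89 m/s = 22.6 m/s.

v₂ ≈ 22.6 m/s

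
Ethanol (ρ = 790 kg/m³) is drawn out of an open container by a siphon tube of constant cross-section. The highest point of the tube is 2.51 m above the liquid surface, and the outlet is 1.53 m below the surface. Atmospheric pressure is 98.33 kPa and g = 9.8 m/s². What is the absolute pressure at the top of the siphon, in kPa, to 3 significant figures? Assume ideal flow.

The outlet speed comes from Torricelli: v = √(2g·1.53) = 5.48 m/s.
The bore is uniform, so the speed at the crest is the same v. Bernoulli surface→crest: P_atm = P_top + ½ρv² + ρg·h_top.
P_top = 98330 − ½·790·5.48² − 790·9.8·2.51 = 67100 Pa.

P_top ≈ 67.1 kPa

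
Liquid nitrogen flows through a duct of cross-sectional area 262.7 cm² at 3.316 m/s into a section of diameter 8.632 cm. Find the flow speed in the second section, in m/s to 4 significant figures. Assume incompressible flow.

Continuity gives A₁v₁ = A₂v₂, so v₂ = (262.7 cm²)/(58.52 cm²) × 3.316 m/s = 14.89 m/s.

v₂ = 14.89 m/s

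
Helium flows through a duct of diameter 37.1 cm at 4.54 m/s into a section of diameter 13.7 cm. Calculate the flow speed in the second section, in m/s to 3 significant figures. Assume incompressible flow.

v₂ = 33.3 m/s

By continuity, v₂ = v₁·A₁/A₂ = 4.54·(1080/147) = 33.3 m/s.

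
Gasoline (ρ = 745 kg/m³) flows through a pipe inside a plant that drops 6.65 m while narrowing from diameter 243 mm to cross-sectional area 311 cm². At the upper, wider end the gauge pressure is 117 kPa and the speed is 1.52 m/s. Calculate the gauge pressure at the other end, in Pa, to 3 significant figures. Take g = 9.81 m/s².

P₂ = 165000 Pa

The volume flow rate is constant, so v₂ = (A₁/A₂)v₁ = (464/311)·1.52 = 2.27 m/s.
Applying Bernoulli between the two ends and solving for P₂: P₂ = P₁ + ½ρ(v₁² − v₂²) − ρgΔh.
P₂ = 117000 + ½·745·(1.52² − 2.27²) − 745·9.81·(−6.65) = 117000 + (-1050) − (-48600) = 165000 Pa.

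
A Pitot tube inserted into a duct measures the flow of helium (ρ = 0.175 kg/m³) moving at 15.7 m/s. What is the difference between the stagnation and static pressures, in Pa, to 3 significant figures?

At the stagnation point the flow is brought to rest, so Bernoulli gives P_stag − P_static = ½ρv².
ΔP = ½·0.175·15.7² = 21.6 Pa.

21.6 Pa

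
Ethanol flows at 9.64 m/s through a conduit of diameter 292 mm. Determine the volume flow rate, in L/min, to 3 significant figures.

Q = A·v = 0.0670 m² × 9.64 m/s = 0.646 m³/s.
Converting: 0.646 m³/s × 60000 = 38700 L/min.

Q ≈ 38700 L/min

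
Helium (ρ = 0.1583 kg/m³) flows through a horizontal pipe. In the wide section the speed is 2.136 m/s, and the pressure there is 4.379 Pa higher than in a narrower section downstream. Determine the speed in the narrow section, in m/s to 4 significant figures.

With h₁ = h₂, rearranging Bernoulli gives v₂ = √(v₁² + 2ΔP/ρ).
v₂ = √(2.136² + 2·4.379/0.1583) = √(4.562 + 55.33) = 7.739 m/s.

v₂ ≈ 7.739 m/s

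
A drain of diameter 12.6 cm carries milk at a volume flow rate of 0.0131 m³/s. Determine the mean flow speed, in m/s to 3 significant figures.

v = 1.05 m/s

Q = 0.0131 m³/s = 0.0131 m³/s.
v = Q/A = 0.0131 / 0.0125 = 1.05 m/s.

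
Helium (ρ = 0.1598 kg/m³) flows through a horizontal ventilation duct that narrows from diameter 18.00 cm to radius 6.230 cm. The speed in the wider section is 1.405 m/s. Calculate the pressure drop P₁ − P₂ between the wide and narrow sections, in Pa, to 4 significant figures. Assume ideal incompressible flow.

Continuity gives A₁v₁ = A₂v₂, so v₂ = (254.5 cm²)/(121.9 cm²) × 1.405 m/s = 2.932 m/s.
Bernoulli (h₁ = h₂): P₁ − P₂ = ½ρ(v₂² − v₁²).
P₁ − P₂ = ½·0.1598·(2.932² − 1.405²) = ½·0.1598·6.623 = 0.5292 Pa.

ΔP ≈ 0.5292 Pa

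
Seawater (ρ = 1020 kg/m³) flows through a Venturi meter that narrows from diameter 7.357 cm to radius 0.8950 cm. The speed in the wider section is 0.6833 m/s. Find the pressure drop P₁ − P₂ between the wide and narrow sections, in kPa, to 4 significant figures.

ΔP ≈ 67.71 kPa

Mass conservation (A₁v₁ = A₂v₂) gives v₂ = 0.6833 × 42.51/2.516 = 11.54 m/s.
Along the horizontal streamline, P + ½ρv² is constant.
P₁ − P₂ = ½·1020·(11.54² − 0.6833²) = ½·1020·132.8 = 67710 Pa.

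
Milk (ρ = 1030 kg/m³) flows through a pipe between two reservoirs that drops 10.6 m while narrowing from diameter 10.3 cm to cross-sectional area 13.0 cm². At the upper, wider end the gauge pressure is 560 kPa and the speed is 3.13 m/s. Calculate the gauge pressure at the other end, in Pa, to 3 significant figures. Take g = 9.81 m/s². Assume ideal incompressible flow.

By continuity, v₂ = v₁·A₁/A₂ = 3.13·(83.3/13.0) = 20.1 m/s.
Bernoulli: P₁ + ½ρv₁² + ρg h₁ = P₂ + ½ρv₂² + ρg h₂, so P₂ = P₁ + ½ρ(v₁² − v₂²) − ρg(h₂ − h₁).
P₂ = 560000 + ½·1030·(3.13² − 20.1²) − 1030·9.81·(−10.6) = 560000 + (-202000) − (-107000) = 465000 Pa.

P₂ ≈ 465000 Pa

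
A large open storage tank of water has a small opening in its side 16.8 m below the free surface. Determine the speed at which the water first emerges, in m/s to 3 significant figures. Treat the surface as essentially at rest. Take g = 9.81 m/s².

Torricelli's result v = √(2gh) gives v = √(2·9.81·16.8) = 18.2 m/s.

v ≈ 18.2 m/s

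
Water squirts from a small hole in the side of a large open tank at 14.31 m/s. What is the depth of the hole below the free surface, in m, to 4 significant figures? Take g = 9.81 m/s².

h ≈ 10.44 m

For a small hole in a large open tank, ½v² = gh, giving h = v²/(2g).
h = 14.31²/(2·9.81) = 204.8/19.62 = 10.44 m.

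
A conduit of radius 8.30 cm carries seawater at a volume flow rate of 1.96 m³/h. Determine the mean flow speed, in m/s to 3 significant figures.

Q = 1.96 m³/h = 0.000544 m³/s.
v = Q/A = 0.000544 / 0.0216 = 0.0252 m/s.

v = 0.0252 m/s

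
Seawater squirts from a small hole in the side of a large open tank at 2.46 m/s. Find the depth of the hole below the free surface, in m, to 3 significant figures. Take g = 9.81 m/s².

Torricelli: v = √(2gh), so h = v²/(2g).
h = 2.46²/(2·9.81) = 6.05/19.62 = 0.308 m.

h ≈ 0.308 m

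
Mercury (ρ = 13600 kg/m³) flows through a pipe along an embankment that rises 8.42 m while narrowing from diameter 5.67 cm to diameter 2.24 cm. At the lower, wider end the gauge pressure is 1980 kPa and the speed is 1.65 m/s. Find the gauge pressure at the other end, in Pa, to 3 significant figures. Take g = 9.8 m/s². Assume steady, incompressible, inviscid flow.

Mass conservation (A₁v₁ = A₂v₂) gives v₂ = 1.65 × 25.2/3.94 = 10.6 m/s.
Applying Bernoulli between the two ends and solving for P₂: P₂ = P₁ + ½ρ(v₁² − v₂²) − ρgΔh.
P₂ = 1980000 + ½·13600·(1.65² − 10.6²) − 13600·9.8·(+8.42) = 1980000 + (-741000) − (1120000) = 116000 Pa.

P₂ ≈ 116000 Pa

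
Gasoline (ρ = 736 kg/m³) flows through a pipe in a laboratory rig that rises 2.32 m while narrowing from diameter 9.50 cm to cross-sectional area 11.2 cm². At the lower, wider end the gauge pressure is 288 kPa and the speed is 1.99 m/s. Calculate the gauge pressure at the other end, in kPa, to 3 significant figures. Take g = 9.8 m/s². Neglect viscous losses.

Mass conservation (A₁v₁ = A₂v₂) gives v₂ = 1.99 × 70.9/11.2 = 12.6 m/s.
Bernoulli: P₁ + ½ρv₁² + ρg h₁ = P₂ + ½ρv₂² + ρg h₂, so P₂ = P₁ + ½ρ(v₁² − v₂²) − ρg(h₂ − h₁).
P₂ = 288000 + ½·736·(1.99² − 12.6²) − 736·9.8·(+2.32) = 288000 + (-56900) − (16700) = 214000 Pa.

P₂ ≈ 214 kPa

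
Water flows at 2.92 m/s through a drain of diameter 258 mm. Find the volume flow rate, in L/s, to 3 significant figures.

Q ≈ 153 L/s

Q = A·v = 0.0523 m² × 2.92 m/s = 0.153 m³/s.
Converting: 0.153 m³/s × 1000 = 153 L/s.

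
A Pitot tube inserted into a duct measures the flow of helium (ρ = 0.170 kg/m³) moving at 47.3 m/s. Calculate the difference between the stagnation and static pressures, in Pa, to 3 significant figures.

Bernoulli between the free stream and the stagnation point: ½ρv² = P_stag − P_static.
ΔP = ½·0.170·47.3² = 190 Pa.

ΔP ≈ 190 Pa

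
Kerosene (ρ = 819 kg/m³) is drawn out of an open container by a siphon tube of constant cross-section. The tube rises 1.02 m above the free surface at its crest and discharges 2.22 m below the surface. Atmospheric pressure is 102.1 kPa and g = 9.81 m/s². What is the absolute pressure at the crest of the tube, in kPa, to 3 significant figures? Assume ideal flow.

From the surface to the outlet (both open to atmosphere, surface at rest): v = √(2g·h_out) = √(2·9.81·2.22) = 6.60 m/s.
The bore is uniform, so the speed at the crest is the same v. Bernoulli surface→crest: P_atm = P_top + ½ρv² + ρg·h_top.
P_top = 102100 − ½·819·6.60² − 819·9.81·1.02 = 76100 Pa.

P_top = 76.1 kPa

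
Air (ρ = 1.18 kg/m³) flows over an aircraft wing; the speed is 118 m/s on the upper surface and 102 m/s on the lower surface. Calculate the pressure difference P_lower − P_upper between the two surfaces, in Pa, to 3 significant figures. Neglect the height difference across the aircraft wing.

2080 Pa

Bernoulli (same height): P_lower − P_upper = ½ρ(v_upper² − v_lower²).
ΔP = ½·1.18·(118² − 102²) = 2080 Pa.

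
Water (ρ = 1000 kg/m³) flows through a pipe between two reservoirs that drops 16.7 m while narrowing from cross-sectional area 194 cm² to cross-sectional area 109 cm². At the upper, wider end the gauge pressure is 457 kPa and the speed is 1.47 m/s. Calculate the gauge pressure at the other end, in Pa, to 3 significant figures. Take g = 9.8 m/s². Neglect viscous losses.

Continuity gives A₁v₁ = A₂v₂, so v₂ = (194 cm²)/(109 cm²) × 1.47 m/s = 2.62 m/s.
Applying Bernoulli between the two ends and solving for P₂: P₂ = P₁ + ½ρ(v₁² − v₂²) − ρgΔh.
P₂ = 457000 + ½·1000·(1.47² − 2.62²) − 1000·9.8·(−16.7) = 457000 + (-2340) − (-164000) = 618000 Pa.

P₂ ≈ 618000 Pa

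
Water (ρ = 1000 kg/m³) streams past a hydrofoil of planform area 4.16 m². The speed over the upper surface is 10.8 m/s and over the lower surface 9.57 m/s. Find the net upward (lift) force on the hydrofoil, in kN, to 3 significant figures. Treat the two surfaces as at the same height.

With equal heights on the two surfaces, Bernoulli gives P_lower − P_upper = ½ρ(v_upper² − v_lower²).
ΔP = ½·1000·(10.8² − 9.57²) = 12500 Pa.
Lift = ΔP · A = 12500 × 4.16 = 52100 N.

F = 52.1 kN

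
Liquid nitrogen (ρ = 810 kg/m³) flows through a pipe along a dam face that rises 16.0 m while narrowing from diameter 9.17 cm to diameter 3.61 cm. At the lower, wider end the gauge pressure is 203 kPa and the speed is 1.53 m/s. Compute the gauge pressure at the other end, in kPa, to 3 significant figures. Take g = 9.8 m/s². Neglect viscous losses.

P₂ ≈ 37.5 kPa

By continuity, v₂ = v₁·A₁/A₂ = 1.53·(66.0/10.2) = 9.87 m/s.
Energy conservation along the streamline gives P₂ = P₁ − ½ρ(v₂² − v₁²) − ρg(h₂ − h₁).
P₂ = 203000 + ½·810·(1.53² − 9.87²) − 810·9.8·(+16.0) = 203000 + (-38500) − (127000) = 37500 Pa.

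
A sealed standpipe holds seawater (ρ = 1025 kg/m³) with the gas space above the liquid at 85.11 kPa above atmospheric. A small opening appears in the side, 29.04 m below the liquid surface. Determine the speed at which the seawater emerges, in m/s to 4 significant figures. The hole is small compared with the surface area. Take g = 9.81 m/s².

Take point 1 at the surface (v₁ ≈ 0) and point 2 at the hole (at atmospheric pressure). Bernoulli: P₁ + ρg h = P_atm + ½ρv₂².
With P₁ − P_atm = 85110 Pa, v₂ = √(2gh + 2ΔP/ρ) = √(2·9.81·29.04 + 2·85110/1025) = 27.13 m/s.

v = 27.13 m/s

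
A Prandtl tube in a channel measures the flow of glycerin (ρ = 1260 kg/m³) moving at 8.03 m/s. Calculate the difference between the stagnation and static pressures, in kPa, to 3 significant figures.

ΔP ≈ 40.6 kPa

At the stagnation point the flow is brought to rest, so Bernoulli gives P_stag − P_static = ½ρv².
ΔP = ½·1260·8.03² = 40600 Pa.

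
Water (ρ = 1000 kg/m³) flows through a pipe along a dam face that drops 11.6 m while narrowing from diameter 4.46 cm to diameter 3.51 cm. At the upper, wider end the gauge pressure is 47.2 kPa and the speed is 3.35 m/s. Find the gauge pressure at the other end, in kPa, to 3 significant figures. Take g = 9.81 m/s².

P₂ ≈ 152 kPa

Continuity gives A₁v₁ = A₂v₂, so v₂ = (15.6 cm²)/(9.68 cm²) × 3.35 m/s = 5.41 m/s.
Energy conservation along the streamline gives P₂ = P₁ − ½ρ(v₂² − v₁²) − ρg(h₂ − h₁).
P₂ = 47200 + ½·1000·(3.35² − 5.41²) − 1000·9.81·(−11.6) = 47200 + (-9020) − (-114000) = 152000 Pa.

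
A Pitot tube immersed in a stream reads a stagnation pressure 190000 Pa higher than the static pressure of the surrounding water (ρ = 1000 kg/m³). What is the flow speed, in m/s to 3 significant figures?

Bernoulli between the free stream and the stagnation point: ½ρv² = P_stag − P_static.
v = √(2ΔP/ρ) = √(2·190000/1000) = 19.5 m/s.

v ≈ 19.5 m/s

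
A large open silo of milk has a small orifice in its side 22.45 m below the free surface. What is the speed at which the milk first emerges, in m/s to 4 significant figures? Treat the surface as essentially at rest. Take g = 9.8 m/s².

Torricelli's result v = √(2gh) gives v = √(2·9.8·22.45) = 20.98 m/s.

v ≈ 20.98 m/s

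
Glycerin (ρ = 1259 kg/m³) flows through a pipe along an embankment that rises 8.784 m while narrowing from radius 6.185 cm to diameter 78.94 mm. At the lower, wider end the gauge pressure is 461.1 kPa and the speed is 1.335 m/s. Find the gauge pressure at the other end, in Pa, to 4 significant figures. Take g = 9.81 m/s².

347000 Pa

The volume flow rate is constant, so v₂ = (A₁/A₂)v₁ = (120.2/48.94)·1.335 = 3.278 m/s.
Bernoulli: P₁ + ½ρv₁² + ρg h₁ = P₂ + ½ρv₂² + ρg h₂, so P₂ = P₁ + ½ρ(v₁² − v₂²) − ρg(h₂ − h₁).
P₂ = 461100 + ½·1259·(1.335² − 3.278²) − 1259·9.81·(+8.784) = 461100 + (-5643) − (108500) = 347000 Pa.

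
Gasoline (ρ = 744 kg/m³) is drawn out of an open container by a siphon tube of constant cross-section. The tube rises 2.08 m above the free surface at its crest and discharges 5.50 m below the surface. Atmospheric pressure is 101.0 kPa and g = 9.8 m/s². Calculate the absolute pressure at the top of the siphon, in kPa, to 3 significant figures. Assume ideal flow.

P_top = 45.7 kPa

Bernoulli surface→outlet gives ½v² = g·h_out, so v = √(2·9.8·5.50) = 10.4 m/s.
Continuity keeps v the same throughout the tube; from surface to crest, P_atm + 0 = P_top + ½ρv² + ρg·h_top.
P_top = 101000 − ½·744·10.4² − 744·9.8·2.08 = 45700 Pa.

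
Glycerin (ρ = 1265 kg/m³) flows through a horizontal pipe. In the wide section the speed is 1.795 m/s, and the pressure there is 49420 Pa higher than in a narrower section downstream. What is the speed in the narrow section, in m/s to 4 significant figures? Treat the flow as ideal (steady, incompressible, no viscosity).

v₂ = 9.020 m/s

Horizontal Bernoulli: P₁ + ½ρv₁² = P₂ + ½ρv₂², so v₂² = v₁² + 2(P₁ − P₂)/ρ.
v₂ = √(1.795² + 2·49420/1265) = √(3.222 + 78.13) = 9.020 m/s.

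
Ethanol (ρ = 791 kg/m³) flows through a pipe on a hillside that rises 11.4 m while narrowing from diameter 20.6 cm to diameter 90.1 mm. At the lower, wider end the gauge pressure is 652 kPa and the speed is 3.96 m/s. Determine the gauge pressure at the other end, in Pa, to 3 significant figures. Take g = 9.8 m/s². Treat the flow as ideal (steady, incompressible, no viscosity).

P₂ ≈ 400000 Pa

The volume flow rate is constant, so v₂ = (A₁/A₂)v₁ = (333/63.8)·3.96 = 20.7 m/s.
Energy conservation along the streamline gives P₂ = P₁ − ½ρ(v₂² − v₁²) − ρg(h₂ − h₁).
P₂ = 652000 + ½·791·(3.96² − 20.7²) − 791·9.8·(+11.4) = 652000 + (-163000) − (88400) = 400000 Pa.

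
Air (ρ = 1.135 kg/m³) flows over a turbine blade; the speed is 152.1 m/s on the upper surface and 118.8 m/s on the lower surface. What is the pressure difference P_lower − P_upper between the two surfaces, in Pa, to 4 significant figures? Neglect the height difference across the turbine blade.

With negligible Δh, P + ½ρv² is constant, so P_low − P_up = ½ρ(v_up² − v_low²).
ΔP = ½·1.135·(152.1² − 118.8²) = 5119 Pa.

ΔP ≈ 5119 Pa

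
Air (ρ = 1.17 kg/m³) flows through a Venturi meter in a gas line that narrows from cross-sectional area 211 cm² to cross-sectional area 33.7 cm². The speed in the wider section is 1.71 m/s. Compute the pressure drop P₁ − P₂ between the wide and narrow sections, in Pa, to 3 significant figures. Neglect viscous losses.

Continuity gives A₁v₁ = A₂v₂, so v₂ = (211 cm²)/(33.7 cm²) × 1.71 m/s = 10.7 m/s.
The pipe is horizontal, so Bernoulli reduces to P₁ + ½ρv₁² = P₂ + ½ρv₂².
P₁ − P₂ = ½·1.17·(10.7² − 1.71²) = ½·1.17·112 = 65.3 Pa.

ΔP ≈ 65.3 Pa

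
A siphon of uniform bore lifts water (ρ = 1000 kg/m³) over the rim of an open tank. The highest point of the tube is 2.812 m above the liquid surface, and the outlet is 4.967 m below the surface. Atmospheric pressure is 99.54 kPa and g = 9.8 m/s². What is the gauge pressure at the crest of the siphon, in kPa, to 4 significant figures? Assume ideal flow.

P_gauge ≈ -76.23 kPa

Bernoulli surface→outlet gives ½v² = g·h_out, so v = √(2·9.8·4.967) = 9.867 m/s.
With constant cross-section the crest speed equals v; applying Bernoulli from the surface up to the crest, P_top = P_atm − ½ρv² − ρg·h_top.
P_top = 99540 − ½·1000·9.867² − 1000·9.8·2.812 = 23310 Pa. So P_gauge = P_top − P_atm = -76230 Pa.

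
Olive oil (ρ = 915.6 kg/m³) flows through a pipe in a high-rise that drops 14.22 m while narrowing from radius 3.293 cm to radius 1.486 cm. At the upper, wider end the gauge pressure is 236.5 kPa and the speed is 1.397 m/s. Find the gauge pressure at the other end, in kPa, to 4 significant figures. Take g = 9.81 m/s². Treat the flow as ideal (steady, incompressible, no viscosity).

The volume flow rate is constant, so v₂ = (A₁/A₂)v₁ = (34.07/6.937)·1.397 = 6.860 m/s.
Bernoulli: P₁ + ½ρv₁² + ρg h₁ = P₂ + ½ρv₂² + ρg h₂, so P₂ = P₁ + ½ρ(v₁² − v₂²) − ρg(h₂ − h₁).
P₂ = 236500 + ½·915.6·(1.397² − 6.860²) − 915.6·9.81·(−14.22) = 236500 + (-20650) − (-127700) = 343600 Pa.

P₂ ≈ 343.6 kPa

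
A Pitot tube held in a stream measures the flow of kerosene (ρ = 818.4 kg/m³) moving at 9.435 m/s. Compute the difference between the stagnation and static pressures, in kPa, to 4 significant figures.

ΔP ≈ 36.43 kPa

The dynamic pressure equals the rise in static pressure at the stagnation point: ΔP = ½ρv².
ΔP = ½·818.4·9.435² = 36430 Pa.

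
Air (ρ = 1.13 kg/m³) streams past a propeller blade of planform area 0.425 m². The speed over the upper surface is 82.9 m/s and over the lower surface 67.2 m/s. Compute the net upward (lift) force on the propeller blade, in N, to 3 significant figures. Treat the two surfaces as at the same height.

From P + ½ρv² = const at equal height, P_low − P_up = ½ρ(v_up² − v_low²).
ΔP = ½·1.13·(82.9² − 67.2²) = 1330 Pa.
Lift = ΔP · A = 1330 × 0.425 = 566 N.

F ≈ 566 N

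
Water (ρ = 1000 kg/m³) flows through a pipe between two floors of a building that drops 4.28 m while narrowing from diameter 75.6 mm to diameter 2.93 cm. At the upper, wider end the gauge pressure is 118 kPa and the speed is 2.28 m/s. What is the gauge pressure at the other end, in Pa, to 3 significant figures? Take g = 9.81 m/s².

Mass conservation (A₁v₁ = A₂v₂) gives v₂ = 2.28 × 44.9/6.74 = 15.2 m/s.
Energy conservation along the streamline gives P₂ = P₁ − ½ρ(v₂² − v₁²) − ρg(h₂ − h₁).
P₂ = 118000 + ½·1000·(2.28² − 15.2²) − 1000·9.81·(−4.28) = 118000 + (-113000) − (-42000) = 47400 Pa.

P₂ ≈ 47400 Pa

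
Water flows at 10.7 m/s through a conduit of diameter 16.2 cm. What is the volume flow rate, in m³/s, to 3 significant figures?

Q = A·v = 0.0206 m² × 10.7 m/s = 0.221 m³/s.

0.221 m³/s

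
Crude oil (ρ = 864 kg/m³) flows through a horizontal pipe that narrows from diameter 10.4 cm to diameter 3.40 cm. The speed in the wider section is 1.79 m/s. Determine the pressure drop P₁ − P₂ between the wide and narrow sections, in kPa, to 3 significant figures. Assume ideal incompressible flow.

ΔP ≈ 120 kPa

The volume flow rate is constant, so v₂ = (A₁/A₂)v₁ = (84.9/9.08)·1.79 = 16.7 m/s.
Along the horizontal streamline, P + ½ρv² is constant.
P₁ − P₂ = ½·864·(16.7² − 1.79²) = ½·864·277 = 120000 Pa.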